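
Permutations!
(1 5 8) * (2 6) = (1 5 8)(2 6) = [0, 5, 6, 3, 4, 8, 2, 7, 1]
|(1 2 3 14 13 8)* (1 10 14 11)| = 4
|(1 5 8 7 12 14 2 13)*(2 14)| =|(14)(1 5 8 7 12 2 13)| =7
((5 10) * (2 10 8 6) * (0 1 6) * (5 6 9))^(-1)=((0 1 9 5 8)(2 10 6))^(-1)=(0 8 5 9 1)(2 6 10)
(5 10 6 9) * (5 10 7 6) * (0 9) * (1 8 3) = (0 9 10 5 7 6)(1 8 3) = [9, 8, 2, 1, 4, 7, 0, 6, 3, 10, 5]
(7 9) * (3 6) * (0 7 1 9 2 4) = (0 7 2 4)(1 9)(3 6) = [7, 9, 4, 6, 0, 5, 3, 2, 8, 1]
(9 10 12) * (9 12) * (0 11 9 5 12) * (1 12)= (0 11 9 10 5 1 12)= [11, 12, 2, 3, 4, 1, 6, 7, 8, 10, 5, 9, 0]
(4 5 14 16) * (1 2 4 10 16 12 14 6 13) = (1 2 4 5 6 13)(10 16)(12 14) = [0, 2, 4, 3, 5, 6, 13, 7, 8, 9, 16, 11, 14, 1, 12, 15, 10]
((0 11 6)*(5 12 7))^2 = (0 6 11)(5 7 12)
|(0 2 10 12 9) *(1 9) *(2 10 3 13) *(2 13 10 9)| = |(13)(0 9)(1 2 3 10 12)| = 10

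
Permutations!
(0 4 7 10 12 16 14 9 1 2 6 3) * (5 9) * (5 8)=(0 4 7 10 12 16 14 8 5 9 1 2 6 3)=[4, 2, 6, 0, 7, 9, 3, 10, 5, 1, 12, 11, 16, 13, 8, 15, 14]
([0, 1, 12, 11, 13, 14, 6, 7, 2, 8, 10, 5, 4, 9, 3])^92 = (14)(2 4 9)(8 12 13)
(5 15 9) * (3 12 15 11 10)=(3 12 15 9 5 11 10)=[0, 1, 2, 12, 4, 11, 6, 7, 8, 5, 3, 10, 15, 13, 14, 9]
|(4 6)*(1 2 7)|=6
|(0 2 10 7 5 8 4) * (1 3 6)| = 21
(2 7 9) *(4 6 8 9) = [0, 1, 7, 3, 6, 5, 8, 4, 9, 2] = (2 7 4 6 8 9)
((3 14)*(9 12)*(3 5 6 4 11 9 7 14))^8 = (14)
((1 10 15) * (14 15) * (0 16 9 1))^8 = (0 16 9 1 10 14 15)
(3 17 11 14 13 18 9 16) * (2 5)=(2 5)(3 17 11 14 13 18 9 16)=[0, 1, 5, 17, 4, 2, 6, 7, 8, 16, 10, 14, 12, 18, 13, 15, 3, 11, 9]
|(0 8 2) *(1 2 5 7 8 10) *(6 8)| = |(0 10 1 2)(5 7 6 8)| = 4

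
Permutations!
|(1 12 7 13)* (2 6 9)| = |(1 12 7 13)(2 6 9)| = 12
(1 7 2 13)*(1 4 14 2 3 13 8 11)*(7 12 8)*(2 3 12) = (1 2 7 12 8 11)(3 13 4 14) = [0, 2, 7, 13, 14, 5, 6, 12, 11, 9, 10, 1, 8, 4, 3]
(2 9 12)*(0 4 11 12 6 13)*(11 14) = (0 4 14 11 12 2 9 6 13) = [4, 1, 9, 3, 14, 5, 13, 7, 8, 6, 10, 12, 2, 0, 11]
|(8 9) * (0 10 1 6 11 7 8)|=|(0 10 1 6 11 7 8 9)|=8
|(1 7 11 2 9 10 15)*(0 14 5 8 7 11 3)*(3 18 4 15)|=|(0 14 5 8 7 18 4 15 1 11 2 9 10 3)|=14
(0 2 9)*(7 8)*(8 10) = (0 2 9)(7 10 8) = [2, 1, 9, 3, 4, 5, 6, 10, 7, 0, 8]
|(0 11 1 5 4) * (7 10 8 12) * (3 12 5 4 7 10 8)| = |(0 11 1 4)(3 12 10)(5 7 8)| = 12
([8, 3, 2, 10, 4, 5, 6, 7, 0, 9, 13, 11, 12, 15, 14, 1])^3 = [8, 13, 2, 15, 4, 5, 6, 7, 0, 9, 1, 11, 12, 3, 14, 10]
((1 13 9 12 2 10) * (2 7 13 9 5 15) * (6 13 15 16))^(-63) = ((1 9 12 7 15 2 10)(5 16 6 13))^(-63) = (5 16 6 13)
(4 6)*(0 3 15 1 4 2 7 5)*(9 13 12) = [3, 4, 7, 15, 6, 0, 2, 5, 8, 13, 10, 11, 9, 12, 14, 1] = (0 3 15 1 4 6 2 7 5)(9 13 12)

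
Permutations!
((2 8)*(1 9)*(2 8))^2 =(9)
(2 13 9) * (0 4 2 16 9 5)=(0 4 2 13 5)(9 16)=[4, 1, 13, 3, 2, 0, 6, 7, 8, 16, 10, 11, 12, 5, 14, 15, 9]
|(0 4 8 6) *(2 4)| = 5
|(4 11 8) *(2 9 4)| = 5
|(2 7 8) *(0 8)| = |(0 8 2 7)| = 4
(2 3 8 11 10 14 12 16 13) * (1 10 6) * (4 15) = (1 10 14 12 16 13 2 3 8 11 6)(4 15) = [0, 10, 3, 8, 15, 5, 1, 7, 11, 9, 14, 6, 16, 2, 12, 4, 13]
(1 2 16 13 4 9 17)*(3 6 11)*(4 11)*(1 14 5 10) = (1 2 16 13 11 3 6 4 9 17 14 5 10) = [0, 2, 16, 6, 9, 10, 4, 7, 8, 17, 1, 3, 12, 11, 5, 15, 13, 14]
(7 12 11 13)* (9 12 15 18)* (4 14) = (4 14)(7 15 18 9 12 11 13) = [0, 1, 2, 3, 14, 5, 6, 15, 8, 12, 10, 13, 11, 7, 4, 18, 16, 17, 9]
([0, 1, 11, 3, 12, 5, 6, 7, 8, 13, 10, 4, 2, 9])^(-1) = [0, 1, 12, 3, 11, 5, 6, 7, 8, 13, 10, 2, 4, 9]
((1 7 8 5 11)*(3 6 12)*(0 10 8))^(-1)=((0 10 8 5 11 1 7)(3 6 12))^(-1)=(0 7 1 11 5 8 10)(3 12 6)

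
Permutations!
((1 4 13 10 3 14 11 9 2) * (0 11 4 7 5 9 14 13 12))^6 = (0 11 14 4 12)(1 7 5 9 2)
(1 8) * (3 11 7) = (1 8)(3 11 7) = [0, 8, 2, 11, 4, 5, 6, 3, 1, 9, 10, 7]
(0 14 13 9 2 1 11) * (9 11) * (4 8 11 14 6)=[6, 9, 1, 3, 8, 5, 4, 7, 11, 2, 10, 0, 12, 14, 13]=(0 6 4 8 11)(1 9 2)(13 14)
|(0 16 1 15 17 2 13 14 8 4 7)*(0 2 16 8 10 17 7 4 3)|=9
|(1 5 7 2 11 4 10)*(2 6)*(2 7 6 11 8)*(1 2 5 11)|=9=|(1 11 4 10 2 8 5 6 7)|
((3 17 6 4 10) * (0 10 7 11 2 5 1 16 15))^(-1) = (0 15 16 1 5 2 11 7 4 6 17 3 10)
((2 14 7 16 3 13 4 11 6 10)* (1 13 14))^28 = (16) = ((1 13 4 11 6 10 2)(3 14 7 16))^28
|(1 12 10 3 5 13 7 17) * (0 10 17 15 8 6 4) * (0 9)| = 33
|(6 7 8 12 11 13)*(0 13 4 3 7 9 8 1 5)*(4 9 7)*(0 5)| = 20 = |(0 13 6 7 1)(3 4)(8 12 11 9)|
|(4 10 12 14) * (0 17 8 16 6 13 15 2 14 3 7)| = 14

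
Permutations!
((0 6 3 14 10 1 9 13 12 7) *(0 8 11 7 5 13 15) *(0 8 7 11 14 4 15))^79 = ((0 6 3 4 15 8 14 10 1 9)(5 13 12))^79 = (0 9 1 10 14 8 15 4 3 6)(5 13 12)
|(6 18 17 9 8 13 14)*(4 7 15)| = 21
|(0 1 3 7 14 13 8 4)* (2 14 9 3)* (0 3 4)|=|(0 1 2 14 13 8)(3 7 9 4)|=12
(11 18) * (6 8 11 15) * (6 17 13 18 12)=(6 8 11 12)(13 18 15 17)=[0, 1, 2, 3, 4, 5, 8, 7, 11, 9, 10, 12, 6, 18, 14, 17, 16, 13, 15]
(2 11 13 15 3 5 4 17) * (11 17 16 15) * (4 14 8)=(2 17)(3 5 14 8 4 16 15)(11 13)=[0, 1, 17, 5, 16, 14, 6, 7, 4, 9, 10, 13, 12, 11, 8, 3, 15, 2]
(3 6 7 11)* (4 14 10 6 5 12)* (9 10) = (3 5 12 4 14 9 10 6 7 11) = [0, 1, 2, 5, 14, 12, 7, 11, 8, 10, 6, 3, 4, 13, 9]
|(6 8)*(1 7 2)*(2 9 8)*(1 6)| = 4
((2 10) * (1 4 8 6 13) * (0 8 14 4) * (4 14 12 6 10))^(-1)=((14)(0 8 10 2 4 12 6 13 1))^(-1)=(14)(0 1 13 6 12 4 2 10 8)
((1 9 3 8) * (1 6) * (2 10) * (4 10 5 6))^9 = ((1 9 3 8 4 10 2 5 6))^9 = (10)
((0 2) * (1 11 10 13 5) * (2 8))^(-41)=(0 8 2)(1 5 13 10 11)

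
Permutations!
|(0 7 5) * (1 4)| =6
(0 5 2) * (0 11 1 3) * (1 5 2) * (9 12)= [2, 3, 11, 0, 4, 1, 6, 7, 8, 12, 10, 5, 9]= (0 2 11 5 1 3)(9 12)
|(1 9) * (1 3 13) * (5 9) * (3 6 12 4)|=8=|(1 5 9 6 12 4 3 13)|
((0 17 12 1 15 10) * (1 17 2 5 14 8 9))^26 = ((0 2 5 14 8 9 1 15 10)(12 17))^26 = (17)(0 10 15 1 9 8 14 5 2)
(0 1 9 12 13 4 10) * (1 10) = (0 10)(1 9 12 13 4) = [10, 9, 2, 3, 1, 5, 6, 7, 8, 12, 0, 11, 13, 4]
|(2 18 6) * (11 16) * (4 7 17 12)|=12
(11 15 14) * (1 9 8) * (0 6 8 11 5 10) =(0 6 8 1 9 11 15 14 5 10) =[6, 9, 2, 3, 4, 10, 8, 7, 1, 11, 0, 15, 12, 13, 5, 14]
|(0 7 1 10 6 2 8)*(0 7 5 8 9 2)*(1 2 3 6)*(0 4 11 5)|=|(1 10)(2 9 3 6 4 11 5 8 7)|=18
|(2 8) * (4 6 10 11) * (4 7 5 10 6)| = |(2 8)(5 10 11 7)| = 4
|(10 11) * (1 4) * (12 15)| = 2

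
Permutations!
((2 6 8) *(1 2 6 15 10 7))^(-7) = ((1 2 15 10 7)(6 8))^(-7) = (1 10 2 7 15)(6 8)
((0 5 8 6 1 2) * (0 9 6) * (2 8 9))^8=(0 9 1)(5 6 8)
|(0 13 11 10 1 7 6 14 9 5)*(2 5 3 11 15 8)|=24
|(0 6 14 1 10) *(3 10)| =6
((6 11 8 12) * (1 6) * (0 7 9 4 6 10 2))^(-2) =((0 7 9 4 6 11 8 12 1 10 2))^(-2) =(0 10 12 11 4 7 2 1 8 6 9)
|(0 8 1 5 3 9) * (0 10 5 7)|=|(0 8 1 7)(3 9 10 5)|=4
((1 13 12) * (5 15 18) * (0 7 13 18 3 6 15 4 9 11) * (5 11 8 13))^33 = (18) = ((0 7 5 4 9 8 13 12 1 18 11)(3 6 15))^33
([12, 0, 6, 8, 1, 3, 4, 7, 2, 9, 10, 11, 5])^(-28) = [1, 4, 8, 5, 6, 12, 2, 7, 3, 9, 10, 11, 0]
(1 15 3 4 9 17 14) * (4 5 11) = (1 15 3 5 11 4 9 17 14) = [0, 15, 2, 5, 9, 11, 6, 7, 8, 17, 10, 4, 12, 13, 1, 3, 16, 14]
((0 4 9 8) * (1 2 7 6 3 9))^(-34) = (0 1 7 3 8 4 2 6 9)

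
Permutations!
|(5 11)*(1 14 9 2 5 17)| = 7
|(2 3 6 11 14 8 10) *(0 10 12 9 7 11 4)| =|(0 10 2 3 6 4)(7 11 14 8 12 9)| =6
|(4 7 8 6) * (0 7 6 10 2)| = 10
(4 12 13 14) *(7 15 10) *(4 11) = (4 12 13 14 11)(7 15 10) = [0, 1, 2, 3, 12, 5, 6, 15, 8, 9, 7, 4, 13, 14, 11, 10]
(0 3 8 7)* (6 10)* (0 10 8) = (0 3)(6 8 7 10) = [3, 1, 2, 0, 4, 5, 8, 10, 7, 9, 6]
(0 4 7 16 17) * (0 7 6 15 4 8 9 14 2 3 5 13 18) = (0 8 9 14 2 3 5 13 18)(4 6 15)(7 16 17) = [8, 1, 3, 5, 6, 13, 15, 16, 9, 14, 10, 11, 12, 18, 2, 4, 17, 7, 0]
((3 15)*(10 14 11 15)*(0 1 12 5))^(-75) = (15)(0 1 12 5)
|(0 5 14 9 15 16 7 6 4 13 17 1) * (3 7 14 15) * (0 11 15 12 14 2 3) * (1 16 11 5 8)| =|(0 8 1 5 12 14 9)(2 3 7 6 4 13 17 16)(11 15)| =56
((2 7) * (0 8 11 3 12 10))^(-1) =((0 8 11 3 12 10)(2 7))^(-1) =(0 10 12 3 11 8)(2 7)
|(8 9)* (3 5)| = 2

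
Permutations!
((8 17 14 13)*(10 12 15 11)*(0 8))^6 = ((0 8 17 14 13)(10 12 15 11))^6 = (0 8 17 14 13)(10 15)(11 12)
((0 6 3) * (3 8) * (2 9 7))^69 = ((0 6 8 3)(2 9 7))^69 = (9)(0 6 8 3)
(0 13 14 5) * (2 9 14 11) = (0 13 11 2 9 14 5) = [13, 1, 9, 3, 4, 0, 6, 7, 8, 14, 10, 2, 12, 11, 5]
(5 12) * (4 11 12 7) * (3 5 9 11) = (3 5 7 4)(9 11 12) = [0, 1, 2, 5, 3, 7, 6, 4, 8, 11, 10, 12, 9]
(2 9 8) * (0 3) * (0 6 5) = (0 3 6 5)(2 9 8) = [3, 1, 9, 6, 4, 0, 5, 7, 2, 8]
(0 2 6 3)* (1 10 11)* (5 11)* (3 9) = (0 2 6 9 3)(1 10 5 11) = [2, 10, 6, 0, 4, 11, 9, 7, 8, 3, 5, 1]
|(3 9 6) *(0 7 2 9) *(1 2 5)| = 8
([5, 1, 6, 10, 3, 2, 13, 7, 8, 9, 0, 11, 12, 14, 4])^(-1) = (0 10 3 4 14 13 6 2 5)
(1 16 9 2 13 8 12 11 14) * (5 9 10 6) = [0, 16, 13, 3, 4, 9, 5, 7, 12, 2, 6, 14, 11, 8, 1, 15, 10] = (1 16 10 6 5 9 2 13 8 12 11 14)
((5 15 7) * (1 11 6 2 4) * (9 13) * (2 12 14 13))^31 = (1 14 4 12 2 6 9 11 13)(5 15 7)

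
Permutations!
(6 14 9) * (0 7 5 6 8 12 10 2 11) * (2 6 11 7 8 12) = [8, 1, 7, 3, 4, 11, 14, 5, 2, 12, 6, 0, 10, 13, 9] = (0 8 2 7 5 11)(6 14 9 12 10)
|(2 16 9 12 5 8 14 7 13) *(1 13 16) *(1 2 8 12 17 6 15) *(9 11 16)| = 18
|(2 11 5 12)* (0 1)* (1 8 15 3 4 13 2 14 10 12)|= |(0 8 15 3 4 13 2 11 5 1)(10 12 14)|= 30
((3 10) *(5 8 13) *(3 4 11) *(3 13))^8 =(3 10 4 11 13 5 8)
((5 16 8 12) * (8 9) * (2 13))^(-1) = (2 13)(5 12 8 9 16) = ((2 13)(5 16 9 8 12))^(-1)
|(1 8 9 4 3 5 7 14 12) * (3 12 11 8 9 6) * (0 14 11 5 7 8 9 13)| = 13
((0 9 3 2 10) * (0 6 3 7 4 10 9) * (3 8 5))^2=(2 7 10 8 3 9 4 6 5)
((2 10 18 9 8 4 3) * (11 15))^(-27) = ((2 10 18 9 8 4 3)(11 15))^(-27) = (2 10 18 9 8 4 3)(11 15)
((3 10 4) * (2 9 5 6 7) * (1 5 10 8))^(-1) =(1 8 3 4 10 9 2 7 6 5) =((1 5 6 7 2 9 10 4 3 8))^(-1)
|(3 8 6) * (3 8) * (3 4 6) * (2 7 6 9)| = 7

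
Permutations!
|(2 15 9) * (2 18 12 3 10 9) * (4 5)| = 10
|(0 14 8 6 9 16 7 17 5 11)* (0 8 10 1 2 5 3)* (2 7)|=7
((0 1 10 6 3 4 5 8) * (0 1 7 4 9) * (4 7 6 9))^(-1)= (0 9 10 1 8 5 4 3 6)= ((0 6 3 4 5 8 1 10 9))^(-1)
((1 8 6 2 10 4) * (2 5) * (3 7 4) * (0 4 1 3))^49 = (0 10 2 5 6 8 1 7 3 4)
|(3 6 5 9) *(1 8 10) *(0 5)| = |(0 5 9 3 6)(1 8 10)| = 15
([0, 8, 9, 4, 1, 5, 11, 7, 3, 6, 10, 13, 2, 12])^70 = (1 3)(2 13 6)(4 8)(9 12 11)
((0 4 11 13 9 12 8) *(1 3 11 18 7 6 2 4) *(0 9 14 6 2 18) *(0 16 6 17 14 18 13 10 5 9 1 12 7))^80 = (18)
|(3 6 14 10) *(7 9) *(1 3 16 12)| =14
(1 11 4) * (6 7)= [0, 11, 2, 3, 1, 5, 7, 6, 8, 9, 10, 4]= (1 11 4)(6 7)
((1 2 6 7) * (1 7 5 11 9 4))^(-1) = ((1 2 6 5 11 9 4))^(-1) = (1 4 9 11 5 6 2)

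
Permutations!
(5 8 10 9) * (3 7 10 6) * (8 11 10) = (3 7 8 6)(5 11 10 9) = [0, 1, 2, 7, 4, 11, 3, 8, 6, 5, 9, 10]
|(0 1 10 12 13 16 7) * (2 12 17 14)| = 10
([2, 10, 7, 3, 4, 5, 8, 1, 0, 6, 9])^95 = [8, 7, 0, 3, 4, 5, 9, 2, 6, 10, 1]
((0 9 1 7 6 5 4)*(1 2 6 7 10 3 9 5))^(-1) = (0 4 5)(1 6 2 9 3 10)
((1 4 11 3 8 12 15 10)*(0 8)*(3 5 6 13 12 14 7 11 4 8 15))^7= (0 11 15 5 10 6 1 13 8 12 14 3 7)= ((0 15 10 1 8 14 7 11 5 6 13 12 3))^7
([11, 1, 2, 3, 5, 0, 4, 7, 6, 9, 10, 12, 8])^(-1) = [5, 1, 2, 3, 6, 4, 8, 7, 12, 9, 10, 0, 11]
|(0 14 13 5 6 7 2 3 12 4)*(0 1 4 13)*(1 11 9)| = 28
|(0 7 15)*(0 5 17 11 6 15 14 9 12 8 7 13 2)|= |(0 13 2)(5 17 11 6 15)(7 14 9 12 8)|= 15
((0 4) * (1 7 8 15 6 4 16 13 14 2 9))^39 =((0 16 13 14 2 9 1 7 8 15 6 4))^39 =(0 14 1 15)(2 7 6 16)(4 13 9 8)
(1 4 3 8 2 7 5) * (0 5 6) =(0 5 1 4 3 8 2 7 6) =[5, 4, 7, 8, 3, 1, 0, 6, 2]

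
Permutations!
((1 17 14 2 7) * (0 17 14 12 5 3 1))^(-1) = ((0 17 12 5 3 1 14 2 7))^(-1) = (0 7 2 14 1 3 5 12 17)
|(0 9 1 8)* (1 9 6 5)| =|(9)(0 6 5 1 8)| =5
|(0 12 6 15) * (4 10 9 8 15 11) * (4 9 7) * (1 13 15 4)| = 12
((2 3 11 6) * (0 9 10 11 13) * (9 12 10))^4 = ((0 12 10 11 6 2 3 13))^4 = (0 6)(2 12)(3 10)(11 13)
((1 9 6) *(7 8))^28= ((1 9 6)(7 8))^28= (1 9 6)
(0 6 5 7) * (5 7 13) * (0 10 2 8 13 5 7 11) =[6, 1, 8, 3, 4, 5, 11, 10, 13, 9, 2, 0, 12, 7] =(0 6 11)(2 8 13 7 10)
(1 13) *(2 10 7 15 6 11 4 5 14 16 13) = (1 2 10 7 15 6 11 4 5 14 16 13) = [0, 2, 10, 3, 5, 14, 11, 15, 8, 9, 7, 4, 12, 1, 16, 6, 13]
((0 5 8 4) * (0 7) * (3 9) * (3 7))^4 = (0 3 5 9 8 7 4)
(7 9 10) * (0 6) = (0 6)(7 9 10) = [6, 1, 2, 3, 4, 5, 0, 9, 8, 10, 7]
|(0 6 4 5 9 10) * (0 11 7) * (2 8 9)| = |(0 6 4 5 2 8 9 10 11 7)| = 10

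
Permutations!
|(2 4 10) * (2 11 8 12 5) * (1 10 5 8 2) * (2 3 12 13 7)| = |(1 10 11 3 12 8 13 7 2 4 5)| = 11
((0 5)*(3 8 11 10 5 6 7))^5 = (0 11 7 5 8 6 10 3)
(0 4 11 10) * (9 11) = (0 4 9 11 10) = [4, 1, 2, 3, 9, 5, 6, 7, 8, 11, 0, 10]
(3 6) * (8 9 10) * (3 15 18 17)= [0, 1, 2, 6, 4, 5, 15, 7, 9, 10, 8, 11, 12, 13, 14, 18, 16, 3, 17]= (3 6 15 18 17)(8 9 10)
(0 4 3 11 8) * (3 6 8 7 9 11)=(0 4 6 8)(7 9 11)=[4, 1, 2, 3, 6, 5, 8, 9, 0, 11, 10, 7]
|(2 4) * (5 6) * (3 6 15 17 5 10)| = 6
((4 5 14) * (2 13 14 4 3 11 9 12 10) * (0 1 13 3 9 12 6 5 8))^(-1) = ((0 1 13 14 9 6 5 4 8)(2 3 11 12 10))^(-1) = (0 8 4 5 6 9 14 13 1)(2 10 12 11 3)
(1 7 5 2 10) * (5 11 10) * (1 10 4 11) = (1 7)(2 5)(4 11) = [0, 7, 5, 3, 11, 2, 6, 1, 8, 9, 10, 4]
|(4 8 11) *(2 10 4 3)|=|(2 10 4 8 11 3)|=6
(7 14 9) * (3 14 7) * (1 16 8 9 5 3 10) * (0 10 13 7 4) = [10, 16, 2, 14, 0, 3, 6, 4, 9, 13, 1, 11, 12, 7, 5, 15, 8] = (0 10 1 16 8 9 13 7 4)(3 14 5)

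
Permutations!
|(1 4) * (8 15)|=|(1 4)(8 15)|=2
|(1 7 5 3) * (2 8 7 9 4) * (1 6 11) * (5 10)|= |(1 9 4 2 8 7 10 5 3 6 11)|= 11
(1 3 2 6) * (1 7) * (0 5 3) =(0 5 3 2 6 7 1) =[5, 0, 6, 2, 4, 3, 7, 1]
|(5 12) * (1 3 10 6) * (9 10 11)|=|(1 3 11 9 10 6)(5 12)|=6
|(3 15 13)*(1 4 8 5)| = 12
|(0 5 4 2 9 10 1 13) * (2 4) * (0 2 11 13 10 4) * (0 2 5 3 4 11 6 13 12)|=42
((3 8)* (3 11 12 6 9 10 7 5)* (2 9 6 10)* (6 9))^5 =((2 6 9)(3 8 11 12 10 7 5))^5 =(2 9 6)(3 7 12 8 5 10 11)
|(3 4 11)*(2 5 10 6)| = 12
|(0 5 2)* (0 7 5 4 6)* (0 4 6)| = 3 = |(0 6 4)(2 7 5)|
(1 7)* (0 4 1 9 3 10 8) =(0 4 1 7 9 3 10 8) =[4, 7, 2, 10, 1, 5, 6, 9, 0, 3, 8]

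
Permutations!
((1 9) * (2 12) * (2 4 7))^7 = (1 9)(2 7 4 12)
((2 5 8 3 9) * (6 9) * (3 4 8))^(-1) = (2 9 6 3 5)(4 8) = ((2 5 3 6 9)(4 8))^(-1)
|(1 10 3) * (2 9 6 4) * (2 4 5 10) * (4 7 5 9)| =14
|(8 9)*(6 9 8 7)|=|(6 9 7)|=3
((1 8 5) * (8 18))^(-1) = ((1 18 8 5))^(-1) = (1 5 8 18)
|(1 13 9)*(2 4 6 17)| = 12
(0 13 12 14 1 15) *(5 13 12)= (0 12 14 1 15)(5 13)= [12, 15, 2, 3, 4, 13, 6, 7, 8, 9, 10, 11, 14, 5, 1, 0]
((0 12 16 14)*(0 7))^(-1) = ((0 12 16 14 7))^(-1) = (0 7 14 16 12)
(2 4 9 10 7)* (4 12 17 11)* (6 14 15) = (2 12 17 11 4 9 10 7)(6 14 15) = [0, 1, 12, 3, 9, 5, 14, 2, 8, 10, 7, 4, 17, 13, 15, 6, 16, 11]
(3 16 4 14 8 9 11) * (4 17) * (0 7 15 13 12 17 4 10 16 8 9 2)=(0 7 15 13 12 17 10 16 4 14 9 11 3 8 2)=[7, 1, 0, 8, 14, 5, 6, 15, 2, 11, 16, 3, 17, 12, 9, 13, 4, 10]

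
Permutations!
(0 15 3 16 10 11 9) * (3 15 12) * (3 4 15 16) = (0 12 4 15 16 10 11 9) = [12, 1, 2, 3, 15, 5, 6, 7, 8, 0, 11, 9, 4, 13, 14, 16, 10]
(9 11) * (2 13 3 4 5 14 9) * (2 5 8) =(2 13 3 4 8)(5 14 9 11) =[0, 1, 13, 4, 8, 14, 6, 7, 2, 11, 10, 5, 12, 3, 9]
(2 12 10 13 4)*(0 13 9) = (0 13 4 2 12 10 9) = [13, 1, 12, 3, 2, 5, 6, 7, 8, 0, 9, 11, 10, 4]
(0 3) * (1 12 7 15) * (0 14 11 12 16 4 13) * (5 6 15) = [3, 16, 2, 14, 13, 6, 15, 5, 8, 9, 10, 12, 7, 0, 11, 1, 4] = (0 3 14 11 12 7 5 6 15 1 16 4 13)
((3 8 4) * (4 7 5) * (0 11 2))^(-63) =(11)(3 7 4 8 5)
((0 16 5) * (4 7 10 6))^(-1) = ((0 16 5)(4 7 10 6))^(-1) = (0 5 16)(4 6 10 7)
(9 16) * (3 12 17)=(3 12 17)(9 16)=[0, 1, 2, 12, 4, 5, 6, 7, 8, 16, 10, 11, 17, 13, 14, 15, 9, 3]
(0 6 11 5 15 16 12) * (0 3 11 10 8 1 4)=(0 6 10 8 1 4)(3 11 5 15 16 12)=[6, 4, 2, 11, 0, 15, 10, 7, 1, 9, 8, 5, 3, 13, 14, 16, 12]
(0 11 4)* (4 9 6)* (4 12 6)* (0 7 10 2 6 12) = (12)(0 11 9 4 7 10 2 6) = [11, 1, 6, 3, 7, 5, 0, 10, 8, 4, 2, 9, 12]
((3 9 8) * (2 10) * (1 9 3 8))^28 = (10)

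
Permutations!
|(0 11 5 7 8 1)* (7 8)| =|(0 11 5 8 1)| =5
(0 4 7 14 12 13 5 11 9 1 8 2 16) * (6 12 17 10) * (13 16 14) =[4, 8, 14, 3, 7, 11, 12, 13, 2, 1, 6, 9, 16, 5, 17, 15, 0, 10] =(0 4 7 13 5 11 9 1 8 2 14 17 10 6 12 16)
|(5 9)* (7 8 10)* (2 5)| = 3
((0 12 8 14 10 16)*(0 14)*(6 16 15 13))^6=((0 12 8)(6 16 14 10 15 13))^6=(16)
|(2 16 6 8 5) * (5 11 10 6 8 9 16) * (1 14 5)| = 12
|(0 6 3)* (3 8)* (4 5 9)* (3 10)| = 15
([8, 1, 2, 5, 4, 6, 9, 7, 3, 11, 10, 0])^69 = [11, 1, 2, 8, 4, 3, 5, 7, 0, 6, 10, 9]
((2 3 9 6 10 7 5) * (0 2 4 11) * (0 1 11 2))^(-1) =(1 11)(2 4 5 7 10 6 9 3)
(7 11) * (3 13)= (3 13)(7 11)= [0, 1, 2, 13, 4, 5, 6, 11, 8, 9, 10, 7, 12, 3]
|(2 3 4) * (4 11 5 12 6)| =|(2 3 11 5 12 6 4)| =7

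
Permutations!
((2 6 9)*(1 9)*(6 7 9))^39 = ((1 6)(2 7 9))^39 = (9)(1 6)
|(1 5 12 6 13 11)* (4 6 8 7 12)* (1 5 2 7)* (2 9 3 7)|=|(1 9 3 7 12 8)(4 6 13 11 5)|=30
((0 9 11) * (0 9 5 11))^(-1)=(0 9 11 5)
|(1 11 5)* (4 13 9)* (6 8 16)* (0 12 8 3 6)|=|(0 12 8 16)(1 11 5)(3 6)(4 13 9)|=12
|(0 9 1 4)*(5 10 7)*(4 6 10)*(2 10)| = |(0 9 1 6 2 10 7 5 4)| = 9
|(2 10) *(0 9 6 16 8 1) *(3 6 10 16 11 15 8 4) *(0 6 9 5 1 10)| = 13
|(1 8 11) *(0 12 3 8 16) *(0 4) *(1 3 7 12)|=|(0 1 16 4)(3 8 11)(7 12)|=12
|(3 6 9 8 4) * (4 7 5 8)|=12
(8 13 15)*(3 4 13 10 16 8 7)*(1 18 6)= [0, 18, 2, 4, 13, 5, 1, 3, 10, 9, 16, 11, 12, 15, 14, 7, 8, 17, 6]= (1 18 6)(3 4 13 15 7)(8 10 16)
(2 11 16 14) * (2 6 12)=(2 11 16 14 6 12)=[0, 1, 11, 3, 4, 5, 12, 7, 8, 9, 10, 16, 2, 13, 6, 15, 14]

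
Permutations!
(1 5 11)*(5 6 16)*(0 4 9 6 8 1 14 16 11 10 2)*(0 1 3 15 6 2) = (0 4 9 2 1 8 3 15 6 11 14 16 5 10) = [4, 8, 1, 15, 9, 10, 11, 7, 3, 2, 0, 14, 12, 13, 16, 6, 5]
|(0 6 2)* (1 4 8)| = |(0 6 2)(1 4 8)| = 3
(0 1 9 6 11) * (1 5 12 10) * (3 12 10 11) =(0 5 10 1 9 6 3 12 11) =[5, 9, 2, 12, 4, 10, 3, 7, 8, 6, 1, 0, 11]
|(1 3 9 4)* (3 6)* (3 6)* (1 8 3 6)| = |(1 6)(3 9 4 8)| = 4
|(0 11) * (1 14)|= |(0 11)(1 14)|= 2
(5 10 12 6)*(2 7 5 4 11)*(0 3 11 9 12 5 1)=(0 3 11 2 7 1)(4 9 12 6)(5 10)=[3, 0, 7, 11, 9, 10, 4, 1, 8, 12, 5, 2, 6]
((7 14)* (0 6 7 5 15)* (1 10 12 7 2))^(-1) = ((0 6 2 1 10 12 7 14 5 15))^(-1) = (0 15 5 14 7 12 10 1 2 6)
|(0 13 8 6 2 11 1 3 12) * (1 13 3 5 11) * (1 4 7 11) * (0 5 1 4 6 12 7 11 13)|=18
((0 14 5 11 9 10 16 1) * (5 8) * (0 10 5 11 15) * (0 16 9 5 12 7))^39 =(0 11 16 9)(1 12 14 5)(7 8 15 10)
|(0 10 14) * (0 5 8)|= |(0 10 14 5 8)|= 5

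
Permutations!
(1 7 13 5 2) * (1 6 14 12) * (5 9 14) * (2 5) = (1 7 13 9 14 12)(2 6) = [0, 7, 6, 3, 4, 5, 2, 13, 8, 14, 10, 11, 1, 9, 12]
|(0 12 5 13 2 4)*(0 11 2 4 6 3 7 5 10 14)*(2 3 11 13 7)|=4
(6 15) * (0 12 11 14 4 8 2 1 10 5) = (0 12 11 14 4 8 2 1 10 5)(6 15) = [12, 10, 1, 3, 8, 0, 15, 7, 2, 9, 5, 14, 11, 13, 4, 6]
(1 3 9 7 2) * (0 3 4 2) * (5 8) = (0 3 9 7)(1 4 2)(5 8) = [3, 4, 1, 9, 2, 8, 6, 0, 5, 7]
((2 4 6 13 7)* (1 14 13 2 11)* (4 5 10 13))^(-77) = (1 6 10 11 4 5 7 14 2 13)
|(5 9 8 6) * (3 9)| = 5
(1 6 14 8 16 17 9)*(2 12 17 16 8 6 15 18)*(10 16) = (1 15 18 2 12 17 9)(6 14)(10 16) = [0, 15, 12, 3, 4, 5, 14, 7, 8, 1, 16, 11, 17, 13, 6, 18, 10, 9, 2]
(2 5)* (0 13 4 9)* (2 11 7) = (0 13 4 9)(2 5 11 7) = [13, 1, 5, 3, 9, 11, 6, 2, 8, 0, 10, 7, 12, 4]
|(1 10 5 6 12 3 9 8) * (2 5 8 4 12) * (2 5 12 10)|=8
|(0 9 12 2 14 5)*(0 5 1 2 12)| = |(0 9)(1 2 14)| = 6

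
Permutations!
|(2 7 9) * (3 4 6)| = 3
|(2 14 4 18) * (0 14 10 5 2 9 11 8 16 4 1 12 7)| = |(0 14 1 12 7)(2 10 5)(4 18 9 11 8 16)| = 30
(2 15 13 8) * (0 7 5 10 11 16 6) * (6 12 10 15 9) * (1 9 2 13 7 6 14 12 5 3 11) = [6, 9, 2, 11, 4, 15, 0, 3, 13, 14, 1, 16, 10, 8, 12, 7, 5] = (0 6)(1 9 14 12 10)(3 11 16 5 15 7)(8 13)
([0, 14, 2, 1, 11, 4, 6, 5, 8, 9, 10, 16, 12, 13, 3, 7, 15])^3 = [0, 1, 2, 3, 15, 16, 6, 11, 8, 9, 10, 7, 12, 13, 14, 4, 5]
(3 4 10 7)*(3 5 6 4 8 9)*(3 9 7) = (3 8 7 5 6 4 10) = [0, 1, 2, 8, 10, 6, 4, 5, 7, 9, 3]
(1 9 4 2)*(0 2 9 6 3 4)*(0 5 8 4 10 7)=(0 2 1 6 3 10 7)(4 9 5 8)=[2, 6, 1, 10, 9, 8, 3, 0, 4, 5, 7]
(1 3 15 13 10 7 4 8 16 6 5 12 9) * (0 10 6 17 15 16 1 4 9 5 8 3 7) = [10, 7, 2, 16, 3, 12, 8, 9, 1, 4, 0, 11, 5, 6, 14, 13, 17, 15] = (0 10)(1 7 9 4 3 16 17 15 13 6 8)(5 12)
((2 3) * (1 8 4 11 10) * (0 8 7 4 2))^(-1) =(0 3 2 8)(1 10 11 4 7)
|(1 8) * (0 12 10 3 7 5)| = 6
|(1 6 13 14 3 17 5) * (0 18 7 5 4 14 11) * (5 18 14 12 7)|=|(0 14 3 17 4 12 7 18 5 1 6 13 11)|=13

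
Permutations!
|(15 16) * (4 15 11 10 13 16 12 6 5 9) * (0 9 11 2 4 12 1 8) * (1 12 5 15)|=33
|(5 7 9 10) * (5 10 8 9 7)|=|(10)(8 9)|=2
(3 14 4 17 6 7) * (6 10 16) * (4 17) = [0, 1, 2, 14, 4, 5, 7, 3, 8, 9, 16, 11, 12, 13, 17, 15, 6, 10] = (3 14 17 10 16 6 7)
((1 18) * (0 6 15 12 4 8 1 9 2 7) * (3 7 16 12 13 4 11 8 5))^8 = (18)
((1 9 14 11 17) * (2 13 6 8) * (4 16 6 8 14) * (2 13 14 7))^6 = (1 2 4 11 6)(7 9 14 16 17)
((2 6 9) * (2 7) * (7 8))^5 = (9)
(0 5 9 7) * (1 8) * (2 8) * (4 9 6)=(0 5 6 4 9 7)(1 2 8)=[5, 2, 8, 3, 9, 6, 4, 0, 1, 7]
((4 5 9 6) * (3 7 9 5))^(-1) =(3 4 6 9 7)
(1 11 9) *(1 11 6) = (1 6)(9 11) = [0, 6, 2, 3, 4, 5, 1, 7, 8, 11, 10, 9]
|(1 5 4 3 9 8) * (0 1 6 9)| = |(0 1 5 4 3)(6 9 8)| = 15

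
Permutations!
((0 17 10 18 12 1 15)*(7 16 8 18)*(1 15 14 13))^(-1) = ((0 17 10 7 16 8 18 12 15)(1 14 13))^(-1) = (0 15 12 18 8 16 7 10 17)(1 13 14)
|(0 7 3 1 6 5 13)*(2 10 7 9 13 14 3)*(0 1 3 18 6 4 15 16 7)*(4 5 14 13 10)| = |(0 9 10)(1 5 13)(2 4 15 16 7)(6 14 18)| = 15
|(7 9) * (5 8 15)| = 6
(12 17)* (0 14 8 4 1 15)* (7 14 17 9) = (0 17 12 9 7 14 8 4 1 15) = [17, 15, 2, 3, 1, 5, 6, 14, 4, 7, 10, 11, 9, 13, 8, 0, 16, 12]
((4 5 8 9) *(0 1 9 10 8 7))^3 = (0 4)(1 5)(7 9)(8 10)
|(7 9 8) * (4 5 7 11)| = |(4 5 7 9 8 11)| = 6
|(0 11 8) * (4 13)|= |(0 11 8)(4 13)|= 6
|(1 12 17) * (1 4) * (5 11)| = |(1 12 17 4)(5 11)| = 4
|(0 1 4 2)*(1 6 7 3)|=7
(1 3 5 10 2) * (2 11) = (1 3 5 10 11 2) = [0, 3, 1, 5, 4, 10, 6, 7, 8, 9, 11, 2]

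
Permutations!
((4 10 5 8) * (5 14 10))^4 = ((4 5 8)(10 14))^4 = (14)(4 5 8)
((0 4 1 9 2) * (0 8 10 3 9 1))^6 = ((0 4)(2 8 10 3 9))^6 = (2 8 10 3 9)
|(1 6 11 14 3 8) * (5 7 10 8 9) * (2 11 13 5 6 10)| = 9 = |(1 10 8)(2 11 14 3 9 6 13 5 7)|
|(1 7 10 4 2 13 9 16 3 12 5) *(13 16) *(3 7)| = 20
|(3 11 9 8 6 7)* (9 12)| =7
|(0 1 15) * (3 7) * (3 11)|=|(0 1 15)(3 7 11)|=3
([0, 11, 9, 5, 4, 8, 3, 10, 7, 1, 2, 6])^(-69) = [0, 11, 9, 5, 4, 8, 3, 10, 7, 1, 2, 6]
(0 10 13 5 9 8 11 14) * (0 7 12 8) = (0 10 13 5 9)(7 12 8 11 14) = [10, 1, 2, 3, 4, 9, 6, 12, 11, 0, 13, 14, 8, 5, 7]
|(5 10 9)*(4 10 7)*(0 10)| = |(0 10 9 5 7 4)| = 6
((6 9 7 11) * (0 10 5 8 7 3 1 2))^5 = (0 11 2 7 1 8 3 5 9 10 6)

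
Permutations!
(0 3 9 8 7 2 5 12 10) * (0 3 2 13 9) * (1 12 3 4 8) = (0 2 5 3)(1 12 10 4 8 7 13 9) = [2, 12, 5, 0, 8, 3, 6, 13, 7, 1, 4, 11, 10, 9]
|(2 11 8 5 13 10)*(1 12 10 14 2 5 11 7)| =8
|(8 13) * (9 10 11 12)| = 4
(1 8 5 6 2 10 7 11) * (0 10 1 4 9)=[10, 8, 1, 3, 9, 6, 2, 11, 5, 0, 7, 4]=(0 10 7 11 4 9)(1 8 5 6 2)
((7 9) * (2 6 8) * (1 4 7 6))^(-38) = (1 6 4 8 7 2 9)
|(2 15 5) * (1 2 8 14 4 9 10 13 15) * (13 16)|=18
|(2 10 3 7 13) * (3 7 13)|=5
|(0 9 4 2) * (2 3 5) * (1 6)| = 6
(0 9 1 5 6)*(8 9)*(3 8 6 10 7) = (0 6)(1 5 10 7 3 8 9) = [6, 5, 2, 8, 4, 10, 0, 3, 9, 1, 7]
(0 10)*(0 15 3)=(0 10 15 3)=[10, 1, 2, 0, 4, 5, 6, 7, 8, 9, 15, 11, 12, 13, 14, 3]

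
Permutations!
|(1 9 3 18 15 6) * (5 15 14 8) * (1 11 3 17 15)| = |(1 9 17 15 6 11 3 18 14 8 5)| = 11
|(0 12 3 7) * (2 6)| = |(0 12 3 7)(2 6)| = 4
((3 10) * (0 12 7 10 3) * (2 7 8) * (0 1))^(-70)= (12)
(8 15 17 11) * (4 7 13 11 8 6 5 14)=(4 7 13 11 6 5 14)(8 15 17)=[0, 1, 2, 3, 7, 14, 5, 13, 15, 9, 10, 6, 12, 11, 4, 17, 16, 8]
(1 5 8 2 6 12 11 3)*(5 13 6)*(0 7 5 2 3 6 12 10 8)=(0 7 5)(1 13 12 11 6 10 8 3)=[7, 13, 2, 1, 4, 0, 10, 5, 3, 9, 8, 6, 11, 12]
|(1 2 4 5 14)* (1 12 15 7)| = |(1 2 4 5 14 12 15 7)| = 8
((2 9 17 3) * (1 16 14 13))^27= (1 13 14 16)(2 3 17 9)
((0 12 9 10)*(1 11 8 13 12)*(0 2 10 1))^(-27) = (1 13)(2 10)(8 9)(11 12)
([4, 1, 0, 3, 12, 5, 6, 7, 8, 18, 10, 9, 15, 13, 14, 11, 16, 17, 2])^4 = (0 11)(2 15)(4 9)(12 18)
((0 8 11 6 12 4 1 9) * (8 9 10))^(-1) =(0 9)(1 4 12 6 11 8 10)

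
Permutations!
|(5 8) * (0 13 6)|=6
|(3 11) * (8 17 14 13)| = |(3 11)(8 17 14 13)| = 4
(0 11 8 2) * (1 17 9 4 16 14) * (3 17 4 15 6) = [11, 4, 0, 17, 16, 5, 3, 7, 2, 15, 10, 8, 12, 13, 1, 6, 14, 9] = (0 11 8 2)(1 4 16 14)(3 17 9 15 6)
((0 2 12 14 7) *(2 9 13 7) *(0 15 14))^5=((0 9 13 7 15 14 2 12))^5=(0 14 13 12 15 9 2 7)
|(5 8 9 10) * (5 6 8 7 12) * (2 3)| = |(2 3)(5 7 12)(6 8 9 10)| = 12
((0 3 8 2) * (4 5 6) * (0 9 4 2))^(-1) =((0 3 8)(2 9 4 5 6))^(-1) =(0 8 3)(2 6 5 4 9)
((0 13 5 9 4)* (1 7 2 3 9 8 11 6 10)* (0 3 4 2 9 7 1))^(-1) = ((0 13 5 8 11 6 10)(2 4 3 7 9))^(-1) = (0 10 6 11 8 5 13)(2 9 7 3 4)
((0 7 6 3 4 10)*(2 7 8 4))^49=((0 8 4 10)(2 7 6 3))^49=(0 8 4 10)(2 7 6 3)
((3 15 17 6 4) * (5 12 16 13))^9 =((3 15 17 6 4)(5 12 16 13))^9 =(3 4 6 17 15)(5 12 16 13)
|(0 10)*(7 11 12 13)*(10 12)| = |(0 12 13 7 11 10)| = 6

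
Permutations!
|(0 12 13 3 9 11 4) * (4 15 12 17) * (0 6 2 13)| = 11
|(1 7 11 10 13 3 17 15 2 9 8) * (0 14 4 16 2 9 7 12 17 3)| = |(0 14 4 16 2 7 11 10 13)(1 12 17 15 9 8)| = 18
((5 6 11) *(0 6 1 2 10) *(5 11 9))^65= (11)(0 9 1 10 6 5 2)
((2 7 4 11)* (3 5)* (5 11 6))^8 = (2 7 4 6 5 3 11)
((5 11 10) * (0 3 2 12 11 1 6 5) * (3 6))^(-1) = (0 10 11 12 2 3 1 5 6)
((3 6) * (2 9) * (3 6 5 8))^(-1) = ((2 9)(3 5 8))^(-1) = (2 9)(3 8 5)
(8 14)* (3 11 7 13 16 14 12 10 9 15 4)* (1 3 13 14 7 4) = (1 3 11 4 13 16 7 14 8 12 10 9 15) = [0, 3, 2, 11, 13, 5, 6, 14, 12, 15, 9, 4, 10, 16, 8, 1, 7]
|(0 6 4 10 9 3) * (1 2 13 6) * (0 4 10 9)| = 6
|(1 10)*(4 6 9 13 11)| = 10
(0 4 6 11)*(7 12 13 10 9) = [4, 1, 2, 3, 6, 5, 11, 12, 8, 7, 9, 0, 13, 10] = (0 4 6 11)(7 12 13 10 9)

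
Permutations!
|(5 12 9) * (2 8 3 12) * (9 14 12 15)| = |(2 8 3 15 9 5)(12 14)| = 6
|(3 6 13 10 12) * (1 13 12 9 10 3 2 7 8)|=8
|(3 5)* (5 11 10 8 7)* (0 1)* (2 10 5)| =12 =|(0 1)(2 10 8 7)(3 11 5)|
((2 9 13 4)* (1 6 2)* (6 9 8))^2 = ((1 9 13 4)(2 8 6))^2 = (1 13)(2 6 8)(4 9)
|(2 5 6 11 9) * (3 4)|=10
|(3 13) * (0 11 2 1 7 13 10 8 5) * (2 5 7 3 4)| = |(0 11 5)(1 3 10 8 7 13 4 2)| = 24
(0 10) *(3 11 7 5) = (0 10)(3 11 7 5) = [10, 1, 2, 11, 4, 3, 6, 5, 8, 9, 0, 7]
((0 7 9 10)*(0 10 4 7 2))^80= ((10)(0 2)(4 7 9))^80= (10)(4 9 7)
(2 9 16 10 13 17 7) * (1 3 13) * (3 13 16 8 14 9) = (1 13 17 7 2 3 16 10)(8 14 9) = [0, 13, 3, 16, 4, 5, 6, 2, 14, 8, 1, 11, 12, 17, 9, 15, 10, 7]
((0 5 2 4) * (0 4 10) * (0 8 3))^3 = (0 10)(2 3)(5 8)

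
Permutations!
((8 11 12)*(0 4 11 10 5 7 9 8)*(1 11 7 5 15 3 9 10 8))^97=(0 1 15 4 11 3 7 12 9 10)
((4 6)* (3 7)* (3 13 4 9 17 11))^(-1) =(3 11 17 9 6 4 13 7)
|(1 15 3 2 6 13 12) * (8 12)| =8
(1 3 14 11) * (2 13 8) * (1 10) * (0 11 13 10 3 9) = [11, 9, 10, 14, 4, 5, 6, 7, 2, 0, 1, 3, 12, 8, 13] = (0 11 3 14 13 8 2 10 1 9)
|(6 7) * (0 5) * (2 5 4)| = 4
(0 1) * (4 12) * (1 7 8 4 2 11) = (0 7 8 4 12 2 11 1) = [7, 0, 11, 3, 12, 5, 6, 8, 4, 9, 10, 1, 2]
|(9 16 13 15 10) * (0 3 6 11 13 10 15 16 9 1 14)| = 9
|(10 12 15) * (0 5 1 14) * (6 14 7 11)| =|(0 5 1 7 11 6 14)(10 12 15)| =21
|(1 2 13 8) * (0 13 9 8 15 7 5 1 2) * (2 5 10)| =|(0 13 15 7 10 2 9 8 5 1)| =10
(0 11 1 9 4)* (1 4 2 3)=(0 11 4)(1 9 2 3)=[11, 9, 3, 1, 0, 5, 6, 7, 8, 2, 10, 4]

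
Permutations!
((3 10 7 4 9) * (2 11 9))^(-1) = ((2 11 9 3 10 7 4))^(-1) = (2 4 7 10 3 9 11)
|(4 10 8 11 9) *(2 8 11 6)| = |(2 8 6)(4 10 11 9)| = 12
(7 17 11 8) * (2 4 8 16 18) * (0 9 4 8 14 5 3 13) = (0 9 4 14 5 3 13)(2 8 7 17 11 16 18) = [9, 1, 8, 13, 14, 3, 6, 17, 7, 4, 10, 16, 12, 0, 5, 15, 18, 11, 2]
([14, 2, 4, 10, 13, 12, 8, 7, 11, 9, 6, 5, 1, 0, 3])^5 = (0 8 2 3 5 13 6 1 14 11 4 10 12)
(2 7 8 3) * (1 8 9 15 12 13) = [0, 8, 7, 2, 4, 5, 6, 9, 3, 15, 10, 11, 13, 1, 14, 12] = (1 8 3 2 7 9 15 12 13)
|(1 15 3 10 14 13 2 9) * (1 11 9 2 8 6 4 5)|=10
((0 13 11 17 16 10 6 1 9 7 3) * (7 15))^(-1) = ((0 13 11 17 16 10 6 1 9 15 7 3))^(-1) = (0 3 7 15 9 1 6 10 16 17 11 13)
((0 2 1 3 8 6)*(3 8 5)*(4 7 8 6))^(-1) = (0 6 1 2)(3 5)(4 8 7)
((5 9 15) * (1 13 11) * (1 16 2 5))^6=(1 9 2 11)(5 16 13 15)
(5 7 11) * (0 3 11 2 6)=(0 3 11 5 7 2 6)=[3, 1, 6, 11, 4, 7, 0, 2, 8, 9, 10, 5]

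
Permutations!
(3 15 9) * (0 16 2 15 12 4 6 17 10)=(0 16 2 15 9 3 12 4 6 17 10)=[16, 1, 15, 12, 6, 5, 17, 7, 8, 3, 0, 11, 4, 13, 14, 9, 2, 10]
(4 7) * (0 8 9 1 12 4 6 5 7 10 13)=[8, 12, 2, 3, 10, 7, 5, 6, 9, 1, 13, 11, 4, 0]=(0 8 9 1 12 4 10 13)(5 7 6)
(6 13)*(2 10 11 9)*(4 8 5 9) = (2 10 11 4 8 5 9)(6 13) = [0, 1, 10, 3, 8, 9, 13, 7, 5, 2, 11, 4, 12, 6]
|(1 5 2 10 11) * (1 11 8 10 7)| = |(11)(1 5 2 7)(8 10)| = 4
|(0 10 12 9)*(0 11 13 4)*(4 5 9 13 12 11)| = 8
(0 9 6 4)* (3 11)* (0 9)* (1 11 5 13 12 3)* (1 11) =(3 5 13 12)(4 9 6) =[0, 1, 2, 5, 9, 13, 4, 7, 8, 6, 10, 11, 3, 12]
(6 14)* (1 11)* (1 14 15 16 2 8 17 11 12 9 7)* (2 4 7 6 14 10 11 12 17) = (1 17 12 9 6 15 16 4 7)(2 8)(10 11) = [0, 17, 8, 3, 7, 5, 15, 1, 2, 6, 11, 10, 9, 13, 14, 16, 4, 12]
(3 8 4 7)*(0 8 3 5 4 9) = (0 8 9)(4 7 5) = [8, 1, 2, 3, 7, 4, 6, 5, 9, 0]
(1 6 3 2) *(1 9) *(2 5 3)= [0, 6, 9, 5, 4, 3, 2, 7, 8, 1]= (1 6 2 9)(3 5)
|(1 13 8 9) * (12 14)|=4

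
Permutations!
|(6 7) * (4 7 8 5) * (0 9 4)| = |(0 9 4 7 6 8 5)| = 7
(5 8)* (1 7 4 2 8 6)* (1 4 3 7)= (2 8 5 6 4)(3 7)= [0, 1, 8, 7, 2, 6, 4, 3, 5]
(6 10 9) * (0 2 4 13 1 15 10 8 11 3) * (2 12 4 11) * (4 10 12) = [4, 15, 11, 0, 13, 5, 8, 7, 2, 6, 9, 3, 10, 1, 14, 12] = (0 4 13 1 15 12 10 9 6 8 2 11 3)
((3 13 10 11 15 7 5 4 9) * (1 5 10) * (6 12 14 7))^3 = (1 9)(3 5)(4 13)(6 7 15 14 11 12 10)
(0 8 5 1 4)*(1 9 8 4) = (0 4)(5 9 8) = [4, 1, 2, 3, 0, 9, 6, 7, 5, 8]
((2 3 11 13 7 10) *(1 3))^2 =(1 11 7 2 3 13 10)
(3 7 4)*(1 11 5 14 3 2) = [0, 11, 1, 7, 2, 14, 6, 4, 8, 9, 10, 5, 12, 13, 3] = (1 11 5 14 3 7 4 2)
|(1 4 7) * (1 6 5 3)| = 6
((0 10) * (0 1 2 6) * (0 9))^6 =((0 10 1 2 6 9))^6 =(10)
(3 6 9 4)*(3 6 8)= (3 8)(4 6 9)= [0, 1, 2, 8, 6, 5, 9, 7, 3, 4]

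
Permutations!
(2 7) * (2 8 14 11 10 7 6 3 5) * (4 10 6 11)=(2 11 6 3 5)(4 10 7 8 14)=[0, 1, 11, 5, 10, 2, 3, 8, 14, 9, 7, 6, 12, 13, 4]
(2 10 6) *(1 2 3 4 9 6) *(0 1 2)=(0 1)(2 10)(3 4 9 6)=[1, 0, 10, 4, 9, 5, 3, 7, 8, 6, 2]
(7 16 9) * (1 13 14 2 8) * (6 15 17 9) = [0, 13, 8, 3, 4, 5, 15, 16, 1, 7, 10, 11, 12, 14, 2, 17, 6, 9] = (1 13 14 2 8)(6 15 17 9 7 16)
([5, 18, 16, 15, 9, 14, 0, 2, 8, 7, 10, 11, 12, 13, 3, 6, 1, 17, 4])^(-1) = (0 6 15 3 14 5)(1 16 2 7 9 4 18)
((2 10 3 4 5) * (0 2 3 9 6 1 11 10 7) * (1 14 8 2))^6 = (0 14 11 2 9)(1 8 10 7 6)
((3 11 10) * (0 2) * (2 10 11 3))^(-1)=((11)(0 10 2))^(-1)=(11)(0 2 10)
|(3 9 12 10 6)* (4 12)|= |(3 9 4 12 10 6)|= 6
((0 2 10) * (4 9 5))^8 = (0 10 2)(4 5 9)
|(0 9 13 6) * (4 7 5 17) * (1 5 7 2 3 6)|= 10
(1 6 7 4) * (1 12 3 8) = (1 6 7 4 12 3 8) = [0, 6, 2, 8, 12, 5, 7, 4, 1, 9, 10, 11, 3]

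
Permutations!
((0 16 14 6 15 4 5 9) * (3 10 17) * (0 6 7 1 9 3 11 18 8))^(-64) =((0 16 14 7 1 9 6 15 4 5 3 10 17 11 18 8))^(-64) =(18)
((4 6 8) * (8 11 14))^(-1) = ((4 6 11 14 8))^(-1) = (4 8 14 11 6)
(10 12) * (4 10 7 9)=(4 10 12 7 9)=[0, 1, 2, 3, 10, 5, 6, 9, 8, 4, 12, 11, 7]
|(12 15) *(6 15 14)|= |(6 15 12 14)|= 4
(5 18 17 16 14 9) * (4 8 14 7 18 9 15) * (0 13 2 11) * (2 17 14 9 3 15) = [13, 1, 11, 15, 8, 3, 6, 18, 9, 5, 10, 0, 12, 17, 2, 4, 7, 16, 14] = (0 13 17 16 7 18 14 2 11)(3 15 4 8 9 5)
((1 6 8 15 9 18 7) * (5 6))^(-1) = (1 7 18 9 15 8 6 5)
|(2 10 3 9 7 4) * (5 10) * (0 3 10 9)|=10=|(10)(0 3)(2 5 9 7 4)|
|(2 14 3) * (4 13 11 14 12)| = |(2 12 4 13 11 14 3)| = 7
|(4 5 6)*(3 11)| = |(3 11)(4 5 6)| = 6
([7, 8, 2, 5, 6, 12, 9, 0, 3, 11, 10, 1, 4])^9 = (12)(0 7)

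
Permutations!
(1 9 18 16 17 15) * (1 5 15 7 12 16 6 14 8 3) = [0, 9, 2, 1, 4, 15, 14, 12, 3, 18, 10, 11, 16, 13, 8, 5, 17, 7, 6] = (1 9 18 6 14 8 3)(5 15)(7 12 16 17)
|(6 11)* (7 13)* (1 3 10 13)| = |(1 3 10 13 7)(6 11)| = 10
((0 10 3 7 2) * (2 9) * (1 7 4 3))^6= ((0 10 1 7 9 2)(3 4))^6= (10)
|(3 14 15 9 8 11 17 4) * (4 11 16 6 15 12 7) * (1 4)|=30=|(1 4 3 14 12 7)(6 15 9 8 16)(11 17)|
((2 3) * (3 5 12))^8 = (12)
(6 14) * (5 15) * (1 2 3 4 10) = (1 2 3 4 10)(5 15)(6 14) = [0, 2, 3, 4, 10, 15, 14, 7, 8, 9, 1, 11, 12, 13, 6, 5]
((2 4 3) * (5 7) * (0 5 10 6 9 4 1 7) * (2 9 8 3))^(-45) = ((0 5)(1 7 10 6 8 3 9 4 2))^(-45) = (10)(0 5)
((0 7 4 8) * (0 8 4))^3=(8)(0 7)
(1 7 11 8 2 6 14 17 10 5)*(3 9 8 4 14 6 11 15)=(1 7 15 3 9 8 2 11 4 14 17 10 5)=[0, 7, 11, 9, 14, 1, 6, 15, 2, 8, 5, 4, 12, 13, 17, 3, 16, 10]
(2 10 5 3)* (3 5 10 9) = (10)(2 9 3) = [0, 1, 9, 2, 4, 5, 6, 7, 8, 3, 10]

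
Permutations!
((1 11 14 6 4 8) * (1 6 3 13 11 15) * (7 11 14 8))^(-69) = ((1 15)(3 13 14)(4 7 11 8 6))^(-69) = (1 15)(4 7 11 8 6)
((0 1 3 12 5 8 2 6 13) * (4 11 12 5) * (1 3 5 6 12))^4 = (13)(1 12 5 4 8 11 2) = ((0 3 6 13)(1 5 8 2 12 4 11))^4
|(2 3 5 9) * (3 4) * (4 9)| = 6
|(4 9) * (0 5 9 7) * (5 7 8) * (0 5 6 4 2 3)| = 6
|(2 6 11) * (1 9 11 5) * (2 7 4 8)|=|(1 9 11 7 4 8 2 6 5)|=9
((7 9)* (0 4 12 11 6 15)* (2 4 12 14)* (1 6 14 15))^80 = (0 14 15 11 4 12 2)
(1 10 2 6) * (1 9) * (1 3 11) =(1 10 2 6 9 3 11) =[0, 10, 6, 11, 4, 5, 9, 7, 8, 3, 2, 1]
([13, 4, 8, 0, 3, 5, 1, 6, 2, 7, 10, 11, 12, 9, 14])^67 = (14)(0 7 4 13 6 3 9 1)(2 8)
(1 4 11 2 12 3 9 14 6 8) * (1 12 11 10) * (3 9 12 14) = (1 4 10)(2 11)(3 12 9)(6 8 14) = [0, 4, 11, 12, 10, 5, 8, 7, 14, 3, 1, 2, 9, 13, 6]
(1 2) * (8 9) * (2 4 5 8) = [0, 4, 1, 3, 5, 8, 6, 7, 9, 2] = (1 4 5 8 9 2)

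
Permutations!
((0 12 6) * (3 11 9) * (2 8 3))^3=(12)(2 11 8 9 3)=((0 12 6)(2 8 3 11 9))^3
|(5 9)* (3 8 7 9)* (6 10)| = |(3 8 7 9 5)(6 10)| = 10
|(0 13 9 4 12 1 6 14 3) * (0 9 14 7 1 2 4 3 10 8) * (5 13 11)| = |(0 11 5 13 14 10 8)(1 6 7)(2 4 12)(3 9)| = 42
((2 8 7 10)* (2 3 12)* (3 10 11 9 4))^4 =((2 8 7 11 9 4 3 12))^4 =(2 9)(3 7)(4 8)(11 12)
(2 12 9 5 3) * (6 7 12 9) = (2 9 5 3)(6 7 12) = [0, 1, 9, 2, 4, 3, 7, 12, 8, 5, 10, 11, 6]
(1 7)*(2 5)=(1 7)(2 5)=[0, 7, 5, 3, 4, 2, 6, 1]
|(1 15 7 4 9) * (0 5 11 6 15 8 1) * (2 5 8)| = 11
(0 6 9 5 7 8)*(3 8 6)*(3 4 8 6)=[4, 1, 2, 6, 8, 7, 9, 3, 0, 5]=(0 4 8)(3 6 9 5 7)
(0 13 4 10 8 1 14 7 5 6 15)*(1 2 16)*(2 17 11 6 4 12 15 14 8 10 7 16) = (0 13 12 15)(1 8 17 11 6 14 16)(4 7 5) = [13, 8, 2, 3, 7, 4, 14, 5, 17, 9, 10, 6, 15, 12, 16, 0, 1, 11]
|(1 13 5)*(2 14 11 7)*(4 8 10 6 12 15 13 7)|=13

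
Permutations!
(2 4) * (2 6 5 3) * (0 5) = (0 5 3 2 4 6) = [5, 1, 4, 2, 6, 3, 0]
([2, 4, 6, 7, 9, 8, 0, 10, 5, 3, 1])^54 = [0, 1, 2, 3, 4, 5, 6, 7, 8, 9, 10]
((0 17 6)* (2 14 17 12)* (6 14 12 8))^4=((0 8 6)(2 12)(14 17))^4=(17)(0 8 6)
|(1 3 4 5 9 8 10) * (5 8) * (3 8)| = 6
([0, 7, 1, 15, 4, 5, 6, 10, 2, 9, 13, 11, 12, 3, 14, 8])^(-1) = [0, 2, 8, 13, 4, 5, 6, 1, 15, 9, 7, 11, 12, 10, 14, 3]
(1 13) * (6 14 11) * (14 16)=[0, 13, 2, 3, 4, 5, 16, 7, 8, 9, 10, 6, 12, 1, 11, 15, 14]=(1 13)(6 16 14 11)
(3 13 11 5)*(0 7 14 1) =[7, 0, 2, 13, 4, 3, 6, 14, 8, 9, 10, 5, 12, 11, 1] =(0 7 14 1)(3 13 11 5)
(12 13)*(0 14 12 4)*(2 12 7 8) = [14, 1, 12, 3, 0, 5, 6, 8, 2, 9, 10, 11, 13, 4, 7] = (0 14 7 8 2 12 13 4)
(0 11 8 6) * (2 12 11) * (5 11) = (0 2 12 5 11 8 6) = [2, 1, 12, 3, 4, 11, 0, 7, 6, 9, 10, 8, 5]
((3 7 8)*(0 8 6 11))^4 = (0 6 3)(7 8 11)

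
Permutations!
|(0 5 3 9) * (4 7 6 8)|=4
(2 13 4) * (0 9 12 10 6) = (0 9 12 10 6)(2 13 4) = [9, 1, 13, 3, 2, 5, 0, 7, 8, 12, 6, 11, 10, 4]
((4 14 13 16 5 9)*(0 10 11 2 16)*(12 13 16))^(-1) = (0 13 12 2 11 10)(4 9 5 16 14)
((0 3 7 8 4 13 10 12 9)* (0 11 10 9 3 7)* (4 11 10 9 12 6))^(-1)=(0 3 12 13 4 6 10 9 11 8 7)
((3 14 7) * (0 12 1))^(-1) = ((0 12 1)(3 14 7))^(-1) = (0 1 12)(3 7 14)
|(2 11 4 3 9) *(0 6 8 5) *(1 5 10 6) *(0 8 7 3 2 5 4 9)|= |(0 1 4 2 11 9 5 8 10 6 7 3)|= 12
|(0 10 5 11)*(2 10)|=5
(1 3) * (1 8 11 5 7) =(1 3 8 11 5 7) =[0, 3, 2, 8, 4, 7, 6, 1, 11, 9, 10, 5]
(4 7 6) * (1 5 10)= (1 5 10)(4 7 6)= [0, 5, 2, 3, 7, 10, 4, 6, 8, 9, 1]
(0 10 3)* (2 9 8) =(0 10 3)(2 9 8) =[10, 1, 9, 0, 4, 5, 6, 7, 2, 8, 3]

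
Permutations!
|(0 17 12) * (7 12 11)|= 5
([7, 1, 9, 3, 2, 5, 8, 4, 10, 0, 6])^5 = (6 10 8)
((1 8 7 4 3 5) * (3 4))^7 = (1 7 5 8 3)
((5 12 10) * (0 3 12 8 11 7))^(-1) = (0 7 11 8 5 10 12 3)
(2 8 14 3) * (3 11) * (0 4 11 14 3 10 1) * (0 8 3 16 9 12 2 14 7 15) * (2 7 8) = (0 4 11 10 1 2 3 14 8 16 9 12 7 15) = [4, 2, 3, 14, 11, 5, 6, 15, 16, 12, 1, 10, 7, 13, 8, 0, 9]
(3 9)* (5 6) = (3 9)(5 6) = [0, 1, 2, 9, 4, 6, 5, 7, 8, 3]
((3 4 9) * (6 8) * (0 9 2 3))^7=(0 9)(2 3 4)(6 8)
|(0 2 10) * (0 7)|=|(0 2 10 7)|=4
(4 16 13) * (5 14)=[0, 1, 2, 3, 16, 14, 6, 7, 8, 9, 10, 11, 12, 4, 5, 15, 13]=(4 16 13)(5 14)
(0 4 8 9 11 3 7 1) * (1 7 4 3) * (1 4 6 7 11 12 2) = (0 3 6 7 11 4 8 9 12 2 1) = [3, 0, 1, 6, 8, 5, 7, 11, 9, 12, 10, 4, 2]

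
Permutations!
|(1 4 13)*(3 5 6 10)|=|(1 4 13)(3 5 6 10)|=12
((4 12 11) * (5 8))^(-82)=((4 12 11)(5 8))^(-82)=(4 11 12)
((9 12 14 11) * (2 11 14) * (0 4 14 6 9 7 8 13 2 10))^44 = (0 14 9 10 4 6 12)(2 13 8 7 11)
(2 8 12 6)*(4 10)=[0, 1, 8, 3, 10, 5, 2, 7, 12, 9, 4, 11, 6]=(2 8 12 6)(4 10)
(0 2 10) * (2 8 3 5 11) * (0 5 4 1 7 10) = (0 8 3 4 1 7 10 5 11 2) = [8, 7, 0, 4, 1, 11, 6, 10, 3, 9, 5, 2]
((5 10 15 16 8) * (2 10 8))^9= (2 10 15 16)(5 8)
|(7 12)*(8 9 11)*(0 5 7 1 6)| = 6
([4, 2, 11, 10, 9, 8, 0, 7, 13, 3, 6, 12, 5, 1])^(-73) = (0 6 10 3 9 4)(1 5 2 8 11 13 12)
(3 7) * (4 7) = (3 4 7) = [0, 1, 2, 4, 7, 5, 6, 3]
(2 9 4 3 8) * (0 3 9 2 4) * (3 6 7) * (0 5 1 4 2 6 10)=(0 10)(1 4 9 5)(2 6 7 3 8)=[10, 4, 6, 8, 9, 1, 7, 3, 2, 5, 0]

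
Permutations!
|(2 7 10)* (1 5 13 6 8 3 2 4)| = |(1 5 13 6 8 3 2 7 10 4)| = 10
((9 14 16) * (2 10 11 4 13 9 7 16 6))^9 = (2 10 11 4 13 9 14 6)(7 16)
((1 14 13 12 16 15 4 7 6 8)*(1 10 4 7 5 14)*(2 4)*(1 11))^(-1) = ((1 11)(2 4 5 14 13 12 16 15 7 6 8 10))^(-1) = (1 11)(2 10 8 6 7 15 16 12 13 14 5 4)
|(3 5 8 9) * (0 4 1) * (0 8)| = |(0 4 1 8 9 3 5)| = 7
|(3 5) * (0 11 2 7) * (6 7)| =|(0 11 2 6 7)(3 5)| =10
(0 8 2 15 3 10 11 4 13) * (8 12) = (0 12 8 2 15 3 10 11 4 13) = [12, 1, 15, 10, 13, 5, 6, 7, 2, 9, 11, 4, 8, 0, 14, 3]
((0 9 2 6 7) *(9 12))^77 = ((0 12 9 2 6 7))^77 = (0 7 6 2 9 12)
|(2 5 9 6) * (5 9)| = |(2 9 6)| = 3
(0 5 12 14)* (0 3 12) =(0 5)(3 12 14) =[5, 1, 2, 12, 4, 0, 6, 7, 8, 9, 10, 11, 14, 13, 3]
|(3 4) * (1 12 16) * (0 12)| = 4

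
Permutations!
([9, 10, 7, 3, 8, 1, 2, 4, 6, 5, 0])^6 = [9, 10, 7, 3, 8, 1, 2, 4, 6, 5, 0]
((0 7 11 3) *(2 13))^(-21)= ((0 7 11 3)(2 13))^(-21)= (0 3 11 7)(2 13)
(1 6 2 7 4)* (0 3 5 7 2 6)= (0 3 5 7 4 1)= [3, 0, 2, 5, 1, 7, 6, 4]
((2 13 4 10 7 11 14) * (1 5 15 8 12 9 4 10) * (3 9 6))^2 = (1 15 12 3 4 5 8 6 9)(2 10 11)(7 14 13)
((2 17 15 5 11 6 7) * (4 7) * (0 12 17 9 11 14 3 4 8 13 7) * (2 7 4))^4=(0 5 9 13 17 3 6)(2 8 12 14 11 4 15)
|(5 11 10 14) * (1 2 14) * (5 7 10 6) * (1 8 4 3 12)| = |(1 2 14 7 10 8 4 3 12)(5 11 6)| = 9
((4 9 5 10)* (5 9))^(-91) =(4 10 5)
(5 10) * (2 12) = (2 12)(5 10) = [0, 1, 12, 3, 4, 10, 6, 7, 8, 9, 5, 11, 2]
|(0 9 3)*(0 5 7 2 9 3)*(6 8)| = |(0 3 5 7 2 9)(6 8)| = 6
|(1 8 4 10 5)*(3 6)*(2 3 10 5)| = 4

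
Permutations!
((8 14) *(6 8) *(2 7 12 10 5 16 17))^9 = ((2 7 12 10 5 16 17)(6 8 14))^9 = (2 12 5 17 7 10 16)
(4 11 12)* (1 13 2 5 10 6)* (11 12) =(1 13 2 5 10 6)(4 12) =[0, 13, 5, 3, 12, 10, 1, 7, 8, 9, 6, 11, 4, 2]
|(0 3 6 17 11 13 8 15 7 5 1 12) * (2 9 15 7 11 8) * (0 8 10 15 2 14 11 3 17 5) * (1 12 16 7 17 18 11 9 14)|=|(0 18 11 13 1 16 7)(2 14 9)(3 6 5 12 8 17 10 15)|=168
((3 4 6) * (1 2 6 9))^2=(1 6 4)(2 3 9)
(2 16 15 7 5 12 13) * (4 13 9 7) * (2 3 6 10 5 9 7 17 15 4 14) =(2 16 4 13 3 6 10 5 12 7 9 17 15 14) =[0, 1, 16, 6, 13, 12, 10, 9, 8, 17, 5, 11, 7, 3, 2, 14, 4, 15]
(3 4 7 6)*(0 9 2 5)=(0 9 2 5)(3 4 7 6)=[9, 1, 5, 4, 7, 0, 3, 6, 8, 2]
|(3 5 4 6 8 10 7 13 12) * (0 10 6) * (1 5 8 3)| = |(0 10 7 13 12 1 5 4)(3 8 6)| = 24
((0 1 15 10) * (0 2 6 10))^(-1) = (0 15 1)(2 10 6)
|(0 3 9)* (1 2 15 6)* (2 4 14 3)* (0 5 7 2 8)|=|(0 8)(1 4 14 3 9 5 7 2 15 6)|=10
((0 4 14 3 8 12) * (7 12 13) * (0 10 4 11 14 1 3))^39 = ((0 11 14)(1 3 8 13 7 12 10 4))^39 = (14)(1 4 10 12 7 13 8 3)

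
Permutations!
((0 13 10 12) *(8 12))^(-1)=((0 13 10 8 12))^(-1)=(0 12 8 10 13)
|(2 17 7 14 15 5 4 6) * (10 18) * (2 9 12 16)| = 22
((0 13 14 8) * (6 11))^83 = (0 8 14 13)(6 11)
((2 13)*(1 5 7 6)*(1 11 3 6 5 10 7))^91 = (1 5 7 10)(2 13)(3 6 11)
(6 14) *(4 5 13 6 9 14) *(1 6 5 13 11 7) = (1 6 4 13 5 11 7)(9 14) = [0, 6, 2, 3, 13, 11, 4, 1, 8, 14, 10, 7, 12, 5, 9]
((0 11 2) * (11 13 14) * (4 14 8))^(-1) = ((0 13 8 4 14 11 2))^(-1) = (0 2 11 14 4 8 13)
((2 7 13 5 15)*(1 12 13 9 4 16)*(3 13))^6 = (1 2 12 7 3 9 13 4 5 16 15)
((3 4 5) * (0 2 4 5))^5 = (0 4 2)(3 5) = ((0 2 4)(3 5))^5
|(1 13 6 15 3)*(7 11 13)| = 7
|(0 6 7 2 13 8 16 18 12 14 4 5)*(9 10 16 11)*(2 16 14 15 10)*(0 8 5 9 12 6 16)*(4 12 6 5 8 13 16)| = |(0 4 9 2 16 18 5 13 8 11 6 7)(10 14 12 15)| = 12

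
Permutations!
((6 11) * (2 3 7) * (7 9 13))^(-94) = ((2 3 9 13 7)(6 11))^(-94) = (2 3 9 13 7)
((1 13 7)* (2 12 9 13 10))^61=(1 13 12 10 7 9 2)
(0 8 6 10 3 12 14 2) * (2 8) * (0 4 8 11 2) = [0, 1, 4, 12, 8, 5, 10, 7, 6, 9, 3, 2, 14, 13, 11] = (2 4 8 6 10 3 12 14 11)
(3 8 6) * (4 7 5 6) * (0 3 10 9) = (0 3 8 4 7 5 6 10 9) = [3, 1, 2, 8, 7, 6, 10, 5, 4, 0, 9]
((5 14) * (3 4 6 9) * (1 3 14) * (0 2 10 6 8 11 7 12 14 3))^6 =(0 4 5 9 12 10 11)(1 3 14 6 7 2 8)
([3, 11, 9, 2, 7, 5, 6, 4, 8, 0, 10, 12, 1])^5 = [3, 12, 9, 2, 7, 5, 6, 4, 8, 0, 10, 1, 11]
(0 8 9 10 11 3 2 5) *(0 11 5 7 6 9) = [8, 1, 7, 2, 4, 11, 9, 6, 0, 10, 5, 3] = (0 8)(2 7 6 9 10 5 11 3)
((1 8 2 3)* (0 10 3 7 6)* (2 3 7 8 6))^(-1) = (0 6 1 3 8 2 7 10) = ((0 10 7 2 8 3 1 6))^(-1)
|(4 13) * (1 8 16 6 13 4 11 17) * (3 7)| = 14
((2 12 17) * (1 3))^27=((1 3)(2 12 17))^27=(17)(1 3)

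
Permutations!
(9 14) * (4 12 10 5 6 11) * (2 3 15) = [0, 1, 3, 15, 12, 6, 11, 7, 8, 14, 5, 4, 10, 13, 9, 2] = (2 3 15)(4 12 10 5 6 11)(9 14)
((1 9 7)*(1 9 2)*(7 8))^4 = ((1 2)(7 9 8))^4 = (7 9 8)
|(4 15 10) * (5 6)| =|(4 15 10)(5 6)| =6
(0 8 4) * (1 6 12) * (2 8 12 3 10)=[12, 6, 8, 10, 0, 5, 3, 7, 4, 9, 2, 11, 1]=(0 12 1 6 3 10 2 8 4)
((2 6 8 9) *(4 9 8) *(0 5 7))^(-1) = (0 7 5)(2 9 4 6)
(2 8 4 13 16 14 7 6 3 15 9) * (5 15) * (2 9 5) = (2 8 4 13 16 14 7 6 3)(5 15) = [0, 1, 8, 2, 13, 15, 3, 6, 4, 9, 10, 11, 12, 16, 7, 5, 14]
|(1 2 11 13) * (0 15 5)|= 12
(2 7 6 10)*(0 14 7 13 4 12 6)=(0 14 7)(2 13 4 12 6 10)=[14, 1, 13, 3, 12, 5, 10, 0, 8, 9, 2, 11, 6, 4, 7]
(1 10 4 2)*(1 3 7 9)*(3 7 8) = [0, 10, 7, 8, 2, 5, 6, 9, 3, 1, 4] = (1 10 4 2 7 9)(3 8)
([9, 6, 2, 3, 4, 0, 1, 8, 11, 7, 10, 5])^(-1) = [5, 6, 2, 3, 4, 11, 1, 9, 7, 0, 10, 8]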